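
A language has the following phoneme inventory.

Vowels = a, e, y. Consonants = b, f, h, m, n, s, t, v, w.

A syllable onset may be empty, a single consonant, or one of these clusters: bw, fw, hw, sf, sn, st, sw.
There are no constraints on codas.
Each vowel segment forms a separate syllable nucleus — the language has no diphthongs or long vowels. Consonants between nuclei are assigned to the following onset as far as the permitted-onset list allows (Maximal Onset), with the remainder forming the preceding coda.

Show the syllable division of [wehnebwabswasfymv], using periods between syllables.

weh.ne.bwab.swa.sfymv

Vowels present: e, e, a, a, y; each is a nucleus, giving 5 syllables.
σ1/σ2 boundary: /hn/; trying suffixes from longest down, /n/ is the first permitted one, so coda /h/ | onset /n/.
σ2/σ3 boundary: cluster /bw/ — /bw/ is itself a permitted onset, so the whole cluster goes right; preceding coda = ∅.
σ3/σ4 boundary: /bsw/ — longest licit onset from the right is /sw/, leaving /b/ as coda.
σ4/σ5 boundary: /sf/ is a licit onset in full, so it all attaches to the next syllable.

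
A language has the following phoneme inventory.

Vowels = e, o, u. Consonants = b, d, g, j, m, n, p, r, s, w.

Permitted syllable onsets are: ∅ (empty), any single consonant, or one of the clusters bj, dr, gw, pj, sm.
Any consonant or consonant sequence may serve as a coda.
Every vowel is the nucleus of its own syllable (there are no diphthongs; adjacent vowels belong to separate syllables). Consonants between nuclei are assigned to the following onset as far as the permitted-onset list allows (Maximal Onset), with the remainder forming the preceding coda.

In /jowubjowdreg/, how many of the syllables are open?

2

Nuclei (vowels): o, u, o, e → 4 syllables.
σ1/σ2 boundary: /w/ is a single consonant, so it becomes the next onset.
σ2/σ3 boundary: cluster /bj/ — /bj/ is itself a permitted onset, so the whole cluster goes right; preceding coda = ∅.
σ3/σ4 boundary: cluster /wdr/ — the longest permitted-onset suffix is /dr/; onset = /dr/, preceding coda = /w/.
So the parse is jo.wu.bjow.dreg.
Classifying each syllable: /jo/ (open), /wu/ (open), /bjow/ (closed), /dreg/ (closed).
Open syllables: 2.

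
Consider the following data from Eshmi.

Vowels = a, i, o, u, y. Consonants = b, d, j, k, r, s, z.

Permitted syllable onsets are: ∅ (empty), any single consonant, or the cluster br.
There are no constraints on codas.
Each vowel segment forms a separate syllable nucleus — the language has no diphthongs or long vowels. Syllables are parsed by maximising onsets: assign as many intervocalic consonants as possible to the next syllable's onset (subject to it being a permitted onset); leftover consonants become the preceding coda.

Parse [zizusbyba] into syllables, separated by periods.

Vowels present: i, u, y, a; each is a nucleus, giving 4 syllables.
Between /i/ (V1) and /u/ (V2): /z/ is a single consonant, so it becomes the next onset.
Between /u/ (V2) and /y/ (V3): cluster /sb/ — the longest permitted-onset suffix is /b/; onset = /b/, preceding coda = /s/.
Between /y/ (V3) and /a/ (V4): /b/ → onset of the next syllable (single consonants are always licit onsets).

zi.zus.by.ba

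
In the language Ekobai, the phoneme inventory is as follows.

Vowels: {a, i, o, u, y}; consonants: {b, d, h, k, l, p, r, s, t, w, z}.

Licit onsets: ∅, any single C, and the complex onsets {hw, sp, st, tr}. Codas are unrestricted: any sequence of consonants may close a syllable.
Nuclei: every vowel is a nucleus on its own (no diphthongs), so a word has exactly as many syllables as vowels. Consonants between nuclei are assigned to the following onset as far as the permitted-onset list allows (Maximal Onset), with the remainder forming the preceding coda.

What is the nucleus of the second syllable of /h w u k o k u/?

Vowels present: u, o, u; each is a nucleus, giving 3 syllables.
The second nucleus (vowel 2 from the left) is /o/.

o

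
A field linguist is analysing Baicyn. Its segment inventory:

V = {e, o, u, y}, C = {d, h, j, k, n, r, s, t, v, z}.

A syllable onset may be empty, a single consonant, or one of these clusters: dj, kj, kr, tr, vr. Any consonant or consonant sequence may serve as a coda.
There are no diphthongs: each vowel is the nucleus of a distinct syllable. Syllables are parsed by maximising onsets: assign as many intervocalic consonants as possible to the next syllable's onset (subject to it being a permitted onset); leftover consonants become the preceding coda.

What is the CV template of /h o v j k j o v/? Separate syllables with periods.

CVCC.CCVC

Vowels present: o, o; each is a nucleus, giving 2 syllables.
Between /o/ (V1) and /o/ (V2): /vjkj/; trying suffixes from longest down, /kj/ is the first permitted one, so coda /vj/ | onset /kj/.
Putting it together: hovj.kjov.
Mapping each syllable to C/V: /hovj/ → CVCC, /kjov/ → CCVC.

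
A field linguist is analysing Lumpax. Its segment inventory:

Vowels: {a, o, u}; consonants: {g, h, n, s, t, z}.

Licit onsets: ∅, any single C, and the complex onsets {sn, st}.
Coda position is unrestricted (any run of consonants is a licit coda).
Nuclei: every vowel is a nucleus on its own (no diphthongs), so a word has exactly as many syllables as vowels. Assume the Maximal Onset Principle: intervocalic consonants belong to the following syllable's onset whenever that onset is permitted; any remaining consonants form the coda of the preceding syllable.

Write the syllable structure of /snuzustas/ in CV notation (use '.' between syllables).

CCV.CV.CCVC

Vowels present: u, u, a; each is a nucleus, giving 3 syllables.
Between /u/ (V1) and /u/ (V2): /z/ → onset of the next syllable (single consonants are always licit onsets).
Between /u/ (V2) and /a/ (V3): cluster /st/ — /st/ is itself a permitted onset, so the whole cluster goes right; preceding coda = ∅.
Putting it together: snu.zu.stas.
Mapping each syllable to C/V: /snu/ → CCV, /zu/ → CV, /stas/ → CCVC.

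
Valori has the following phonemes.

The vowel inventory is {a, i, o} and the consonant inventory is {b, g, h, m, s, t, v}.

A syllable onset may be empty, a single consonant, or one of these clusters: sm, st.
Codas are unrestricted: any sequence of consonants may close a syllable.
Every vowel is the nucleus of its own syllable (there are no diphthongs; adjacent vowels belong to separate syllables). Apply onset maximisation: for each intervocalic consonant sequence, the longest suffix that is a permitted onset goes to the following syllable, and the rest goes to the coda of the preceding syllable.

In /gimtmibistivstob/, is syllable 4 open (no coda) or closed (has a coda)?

The vowels are i, i, i, i, o — 5 nuclei, so 5 syllables.
/i…i/ gap (V1→V2): /mtm/ — longest licit onset from the right is /m/, leaving /mt/ as coda.
/i…i/ gap (V2→V3): /b/ → onset of the next syllable (single consonants are always licit onsets).
/i…i/ gap (V3→V4): /st/ — entire cluster is a permitted onset → onset /st/, coda ∅.
/i…o/ gap (V4→V5): /vst/ — longest licit onset from the right is /st/, leaving /v/ as coda.
Putting it together: gimt.mi.bi.stiv.stob.
Syllable 4 is /stiv/ with coda /v/, so it is closed.

closed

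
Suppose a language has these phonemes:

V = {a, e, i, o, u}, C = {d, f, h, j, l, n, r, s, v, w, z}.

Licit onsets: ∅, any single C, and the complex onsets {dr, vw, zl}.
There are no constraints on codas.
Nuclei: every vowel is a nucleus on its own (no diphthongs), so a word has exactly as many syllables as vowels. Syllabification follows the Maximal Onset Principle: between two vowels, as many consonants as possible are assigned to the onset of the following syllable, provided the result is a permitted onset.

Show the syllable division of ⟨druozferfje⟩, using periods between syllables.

The vowels are u, o, e, e — 4 nuclei, so 4 syllables.
Between /u/ (V1) and /o/ (V2): no consonants, so the boundary falls immediately after /u/.
Between /o/ (V2) and /e/ (V3): /zf/ — longest licit onset from the right is /f/, leaving /z/ as coda.
Between /e/ (V3) and /e/ (V4): /rfj/ — longest licit onset from the right is /j/, leaving /rf/ as coda.

dru.oz.ferf.je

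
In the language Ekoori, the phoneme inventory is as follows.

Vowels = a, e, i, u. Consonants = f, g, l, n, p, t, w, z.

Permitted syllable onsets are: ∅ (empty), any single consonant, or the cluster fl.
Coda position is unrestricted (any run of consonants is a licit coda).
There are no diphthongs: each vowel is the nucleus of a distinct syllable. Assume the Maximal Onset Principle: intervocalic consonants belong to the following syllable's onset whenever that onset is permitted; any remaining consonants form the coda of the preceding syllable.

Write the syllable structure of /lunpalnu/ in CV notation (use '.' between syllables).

Nuclei (vowels): u, a, u → 3 syllables.
V1 /u/ – V2 /a/: /np/ — longest licit onset from the right is /p/, leaving /n/ as coda.
V2 /a/ – V3 /u/: cluster /ln/ — the longest permitted-onset suffix is /n/; onset = /n/, preceding coda = /l/.
Result: lun.pal.nu.
Mapping each syllable to C/V: /lun/ → CVC, /pal/ → CVC, /nu/ → CV.

CVC.CVC.CV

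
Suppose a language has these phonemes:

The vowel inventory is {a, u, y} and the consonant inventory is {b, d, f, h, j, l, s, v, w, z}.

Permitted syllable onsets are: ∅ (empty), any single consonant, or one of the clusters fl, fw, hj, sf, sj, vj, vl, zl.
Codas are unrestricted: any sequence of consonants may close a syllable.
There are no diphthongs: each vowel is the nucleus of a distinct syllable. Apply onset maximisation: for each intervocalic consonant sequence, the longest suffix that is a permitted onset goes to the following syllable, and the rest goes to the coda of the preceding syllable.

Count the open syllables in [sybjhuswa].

1

Nuclei (vowels): y, u, a → 3 syllables.
σ1/σ2 boundary: /bjh/ — longest licit onset from the right is /h/, leaving /bj/ as coda.
σ2/σ3 boundary: /sw/ splits as /s/ + /w/ (/w/ is the longest suffix that is a licit onset).
Syllabification: sybj.hus.wa.
Classifying each syllable: /sybj/ (closed), /hus/ (closed), /wa/ (open).
Open syllables: 1.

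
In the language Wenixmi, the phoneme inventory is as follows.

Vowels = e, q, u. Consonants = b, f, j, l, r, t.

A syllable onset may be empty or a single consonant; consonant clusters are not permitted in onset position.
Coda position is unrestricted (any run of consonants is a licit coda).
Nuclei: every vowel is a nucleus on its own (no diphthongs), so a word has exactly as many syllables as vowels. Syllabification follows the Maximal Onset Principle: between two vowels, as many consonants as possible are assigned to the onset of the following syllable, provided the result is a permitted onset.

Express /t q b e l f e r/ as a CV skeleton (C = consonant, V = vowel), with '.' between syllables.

The vowels are q, e, e — 3 nuclei, so 3 syllables.
/q…e/ gap (V1→V2): /b/ is a single consonant, so it becomes the next onset.
/e…e/ gap (V2→V3): cluster /lf/ — the longest permitted-onset suffix is /f/; onset = /f/, preceding coda = /l/.
Result: tq.bel.fer.
Mapping each syllable to C/V: /tq/ → CV, /bel/ → CVC, /fer/ → CVC.

CV.CVC.CVC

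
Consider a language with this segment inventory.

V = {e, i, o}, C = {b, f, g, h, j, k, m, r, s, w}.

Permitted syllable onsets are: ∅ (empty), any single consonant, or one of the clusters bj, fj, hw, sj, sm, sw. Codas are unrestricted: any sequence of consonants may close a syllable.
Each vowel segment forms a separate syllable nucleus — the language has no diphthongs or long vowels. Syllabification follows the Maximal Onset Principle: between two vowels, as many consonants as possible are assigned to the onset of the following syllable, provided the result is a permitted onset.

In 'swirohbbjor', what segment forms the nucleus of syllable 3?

o

The vowels are i, o, o — 3 nuclei, so 3 syllables.
The third nucleus (vowel 3 from the left) is /o/.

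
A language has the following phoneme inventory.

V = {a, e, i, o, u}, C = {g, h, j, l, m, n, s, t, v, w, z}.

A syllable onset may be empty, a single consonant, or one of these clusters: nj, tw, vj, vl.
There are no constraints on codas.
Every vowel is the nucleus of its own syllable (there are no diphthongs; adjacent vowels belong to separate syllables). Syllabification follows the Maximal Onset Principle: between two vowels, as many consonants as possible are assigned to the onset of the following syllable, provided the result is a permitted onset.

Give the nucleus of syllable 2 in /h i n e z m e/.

Vowels present: i, e, e; each is a nucleus, giving 3 syllables.
The second nucleus (vowel 2 from the left) is /e/.

e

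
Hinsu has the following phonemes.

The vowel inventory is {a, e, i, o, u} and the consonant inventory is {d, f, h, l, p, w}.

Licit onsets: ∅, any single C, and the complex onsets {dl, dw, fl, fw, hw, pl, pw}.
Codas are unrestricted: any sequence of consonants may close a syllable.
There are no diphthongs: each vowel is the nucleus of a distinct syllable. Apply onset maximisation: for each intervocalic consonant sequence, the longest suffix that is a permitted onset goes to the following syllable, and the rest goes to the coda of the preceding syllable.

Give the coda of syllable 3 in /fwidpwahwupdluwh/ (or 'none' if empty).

p

The vowels are i, a, u, u — 4 nuclei, so 4 syllables.
Between /i/ (V1) and /a/ (V2): /dpw/ splits as /d/ + /pw/ (/pw/ is the longest suffix that is a licit onset).
Between /a/ (V2) and /u/ (V3): /hw/ is a licit onset in full, so it all attaches to the next syllable.
Between /u/ (V3) and /u/ (V4): /pdl/ splits as /p/ + /dl/ (/dl/ is the longest suffix that is a licit onset).
Syllabification: fwid.pwa.hwup.dluwh.
Syllable 3 is /hwup/: onset /hw/, nucleus /u/, coda /p/.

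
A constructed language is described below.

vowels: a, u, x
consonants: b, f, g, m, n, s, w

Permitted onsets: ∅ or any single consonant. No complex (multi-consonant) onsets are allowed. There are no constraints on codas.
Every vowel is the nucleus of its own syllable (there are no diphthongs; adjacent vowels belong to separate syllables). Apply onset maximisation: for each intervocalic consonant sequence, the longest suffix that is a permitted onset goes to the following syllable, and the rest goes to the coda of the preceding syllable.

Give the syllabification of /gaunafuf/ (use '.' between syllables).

ga.u.na.fuf

Vowels present: a, u, a, u; each is a nucleus, giving 4 syllables.
σ1/σ2 boundary: no consonants, so the boundary falls immediately after /a/.
σ2/σ3 boundary: /n/ is a single consonant, so it becomes the next onset.
σ3/σ4 boundary: just /f/ — single C goes to the following onset.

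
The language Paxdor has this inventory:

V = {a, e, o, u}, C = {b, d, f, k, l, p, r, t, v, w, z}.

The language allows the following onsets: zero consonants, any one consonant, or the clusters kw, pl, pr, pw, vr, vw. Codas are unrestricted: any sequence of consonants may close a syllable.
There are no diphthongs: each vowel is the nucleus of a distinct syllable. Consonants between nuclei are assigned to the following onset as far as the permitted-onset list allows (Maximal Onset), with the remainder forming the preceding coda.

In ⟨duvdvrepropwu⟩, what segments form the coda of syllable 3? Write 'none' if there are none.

none

The vowels are u, e, o, u — 4 nuclei, so 4 syllables.
σ1/σ2 boundary: /vdvr/ — longest licit onset from the right is /vr/, leaving /vd/ as coda.
σ2/σ3 boundary: /pr/ — entire cluster is a permitted onset → onset /pr/, coda ∅.
σ3/σ4 boundary: cluster /pw/ — /pw/ is itself a permitted onset, so the whole cluster goes right; preceding coda = ∅.
Putting it together: duvd.vre.pro.pwu.
Syllable 3 is /pro/: onset /pr/, nucleus /o/, coda ∅.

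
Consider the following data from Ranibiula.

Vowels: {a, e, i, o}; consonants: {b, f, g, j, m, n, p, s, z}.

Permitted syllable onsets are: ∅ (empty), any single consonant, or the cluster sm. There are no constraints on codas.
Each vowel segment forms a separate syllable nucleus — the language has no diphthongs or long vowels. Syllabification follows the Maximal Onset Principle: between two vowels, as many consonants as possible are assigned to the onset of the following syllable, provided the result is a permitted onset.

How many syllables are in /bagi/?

2

Nuclei (vowels): a, i → 2 syllables.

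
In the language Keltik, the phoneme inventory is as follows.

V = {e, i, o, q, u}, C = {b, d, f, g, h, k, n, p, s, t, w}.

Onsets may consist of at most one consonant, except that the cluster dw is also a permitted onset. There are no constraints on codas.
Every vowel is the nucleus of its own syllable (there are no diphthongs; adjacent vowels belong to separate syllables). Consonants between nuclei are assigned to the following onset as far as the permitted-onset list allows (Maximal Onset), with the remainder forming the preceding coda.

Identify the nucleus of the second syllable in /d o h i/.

i

Nuclei (vowels): o, i → 2 syllables.
The second nucleus (vowel 2 from the left) is /i/.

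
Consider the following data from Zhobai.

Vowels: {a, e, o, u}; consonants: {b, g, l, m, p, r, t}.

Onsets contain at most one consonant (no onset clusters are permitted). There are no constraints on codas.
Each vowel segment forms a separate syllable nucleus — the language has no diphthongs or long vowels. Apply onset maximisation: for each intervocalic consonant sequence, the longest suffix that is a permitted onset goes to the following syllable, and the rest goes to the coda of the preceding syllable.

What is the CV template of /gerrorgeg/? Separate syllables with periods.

Vowels present: e, o, e; each is a nucleus, giving 3 syllables.
V1 /e/ – V2 /o/: /rr/; trying suffixes from longest down, /r/ is the first permitted one, so coda /r/ | onset /r/.
V2 /o/ – V3 /e/: /rg/; trying suffixes from longest down, /g/ is the first permitted one, so coda /r/ | onset /g/.
So the parse is ger.ror.geg.
Mapping each syllable to C/V: /ger/ → CVC, /ror/ → CVC, /geg/ → CVC.

CVC.CVC.CVC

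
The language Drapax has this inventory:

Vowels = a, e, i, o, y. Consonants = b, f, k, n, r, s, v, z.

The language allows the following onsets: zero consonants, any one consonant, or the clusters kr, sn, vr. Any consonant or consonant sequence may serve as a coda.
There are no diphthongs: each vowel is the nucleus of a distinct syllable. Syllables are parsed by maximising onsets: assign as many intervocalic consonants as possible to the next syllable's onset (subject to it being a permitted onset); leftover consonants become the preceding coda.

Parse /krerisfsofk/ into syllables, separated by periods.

The vowels are e, i, o — 3 nuclei, so 3 syllables.
/e…i/ gap (V1→V2): /r/ → onset of the next syllable (single consonants are always licit onsets).
/i…o/ gap (V2→V3): /sfs/; trying suffixes from longest down, /s/ is the first permitted one, so coda /sf/ | onset /s/.

kre.risf.sofk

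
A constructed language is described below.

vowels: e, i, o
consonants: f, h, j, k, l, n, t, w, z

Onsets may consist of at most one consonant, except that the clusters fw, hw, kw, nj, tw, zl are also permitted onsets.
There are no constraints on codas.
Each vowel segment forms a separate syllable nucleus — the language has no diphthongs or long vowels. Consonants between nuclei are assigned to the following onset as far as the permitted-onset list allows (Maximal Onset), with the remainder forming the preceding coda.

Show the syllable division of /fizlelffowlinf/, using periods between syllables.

fi.zlelf.fow.linf

Nuclei (vowels): i, e, o, i → 4 syllables.
σ1/σ2 boundary: /zl/ — entire cluster is a permitted onset → onset /zl/, coda ∅.
σ2/σ3 boundary: /lff/ — longest licit onset from the right is /f/, leaving /lf/ as coda.
σ3/σ4 boundary: cluster /wl/ — the longest permitted-onset suffix is /l/; onset = /l/, preceding coda = /w/.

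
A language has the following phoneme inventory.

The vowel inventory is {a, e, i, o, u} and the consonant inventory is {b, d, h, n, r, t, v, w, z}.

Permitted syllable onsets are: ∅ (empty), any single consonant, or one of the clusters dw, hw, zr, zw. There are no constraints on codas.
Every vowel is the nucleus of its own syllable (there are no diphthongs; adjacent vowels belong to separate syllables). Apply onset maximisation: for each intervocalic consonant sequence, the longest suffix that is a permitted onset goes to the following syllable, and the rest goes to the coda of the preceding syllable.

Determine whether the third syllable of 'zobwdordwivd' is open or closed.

Nuclei (vowels): o, o, i → 3 syllables.
/o…o/ gap (V1→V2): /bwd/ splits as /bw/ + /d/ (/d/ is the longest suffix that is a licit onset).
/o…i/ gap (V2→V3): /rdw/ — longest licit onset from the right is /dw/, leaving /r/ as coda.
Putting it together: zobw.dor.dwivd.
Syllable 3 is /dwivd/ with coda /vd/, so it is closed.

closed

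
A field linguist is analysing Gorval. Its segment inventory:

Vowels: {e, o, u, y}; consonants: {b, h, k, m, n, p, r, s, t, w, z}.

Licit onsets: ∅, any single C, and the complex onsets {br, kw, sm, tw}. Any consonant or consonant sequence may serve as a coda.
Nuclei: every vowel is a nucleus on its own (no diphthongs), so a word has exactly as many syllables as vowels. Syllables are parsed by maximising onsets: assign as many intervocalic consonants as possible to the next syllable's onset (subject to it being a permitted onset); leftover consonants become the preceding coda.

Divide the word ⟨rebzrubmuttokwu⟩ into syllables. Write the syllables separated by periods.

rebz.rub.mut.to.kwu

Nuclei (vowels): e, u, u, o, u → 5 syllables.
V1 /e/ – V2 /u/: /bzr/ — longest licit onset from the right is /r/, leaving /bz/ as coda.
V2 /u/ – V3 /u/: cluster /bm/ — the longest permitted-onset suffix is /m/; onset = /m/, preceding coda = /b/.
V3 /u/ – V4 /o/: /tt/ — longest licit onset from the right is /t/, leaving /t/ as coda.
V4 /o/ – V5 /u/: /kw/ is a licit onset in full, so it all attaches to the next syllable.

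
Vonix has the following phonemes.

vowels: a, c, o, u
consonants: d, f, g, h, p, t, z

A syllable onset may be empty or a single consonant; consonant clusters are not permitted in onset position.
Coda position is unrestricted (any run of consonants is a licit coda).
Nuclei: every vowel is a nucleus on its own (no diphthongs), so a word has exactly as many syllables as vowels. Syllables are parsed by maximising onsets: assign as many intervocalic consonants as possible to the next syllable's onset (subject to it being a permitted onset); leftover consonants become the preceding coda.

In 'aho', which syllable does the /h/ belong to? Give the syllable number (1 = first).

2

The vowels are a, o — 2 nuclei, so 2 syllables.
σ1/σ2 boundary: just /h/ — single C goes to the following onset.
Putting it together: a.ho.
The /h/ is in the onset of syllable 2 (/ho/).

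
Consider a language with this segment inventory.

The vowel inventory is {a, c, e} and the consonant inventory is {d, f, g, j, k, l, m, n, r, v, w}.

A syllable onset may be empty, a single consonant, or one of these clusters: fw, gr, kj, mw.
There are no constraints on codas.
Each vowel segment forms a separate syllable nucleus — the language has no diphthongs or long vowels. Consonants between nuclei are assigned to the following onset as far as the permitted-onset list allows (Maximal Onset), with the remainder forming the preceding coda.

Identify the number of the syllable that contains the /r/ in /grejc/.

1

The vowels are e, c — 2 nuclei, so 2 syllables.
/e…c/ gap (V1→V2): just /j/ — single C goes to the following onset.
Result: gre.jc.
The /r/ is in the onset of syllable 1 (/gre/).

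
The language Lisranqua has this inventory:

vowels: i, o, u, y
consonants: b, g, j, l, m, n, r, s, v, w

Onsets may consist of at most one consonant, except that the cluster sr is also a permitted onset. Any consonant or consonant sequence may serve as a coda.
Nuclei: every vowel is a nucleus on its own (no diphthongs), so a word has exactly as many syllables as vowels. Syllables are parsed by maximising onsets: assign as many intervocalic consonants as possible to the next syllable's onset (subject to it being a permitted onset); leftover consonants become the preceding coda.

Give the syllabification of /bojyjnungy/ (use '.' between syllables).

Nuclei (vowels): o, y, u, y → 4 syllables.
σ1/σ2 boundary: /j/ → onset of the next syllable (single consonants are always licit onsets).
σ2/σ3 boundary: cluster /jn/ — the longest permitted-onset suffix is /n/; onset = /n/, preceding coda = /j/.
σ3/σ4 boundary: /ng/ — longest licit onset from the right is /g/, leaving /n/ as coda.

bo.jyj.nun.gy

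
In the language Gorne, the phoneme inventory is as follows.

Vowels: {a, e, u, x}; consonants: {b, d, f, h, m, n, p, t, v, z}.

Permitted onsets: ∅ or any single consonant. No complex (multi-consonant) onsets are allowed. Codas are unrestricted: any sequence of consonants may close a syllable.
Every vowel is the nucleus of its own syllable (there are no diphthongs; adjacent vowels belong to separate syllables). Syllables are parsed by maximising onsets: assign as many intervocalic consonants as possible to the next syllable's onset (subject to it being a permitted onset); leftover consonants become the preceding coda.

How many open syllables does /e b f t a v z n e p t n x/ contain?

The vowels are e, a, e, x — 4 nuclei, so 4 syllables.
V1 /e/ – V2 /a/: /bft/ splits as /bf/ + /t/ (/t/ is the longest suffix that is a licit onset).
V2 /a/ – V3 /e/: /vzn/ — longest licit onset from the right is /n/, leaving /vz/ as coda.
V3 /e/ – V4 /x/: cluster /ptn/ — the longest permitted-onset suffix is /n/; onset = /n/, preceding coda = /pt/.
Syllabification: ebf.tavz.nept.nx.
Classifying each syllable: /ebf/ (closed), /tavz/ (closed), /nept/ (closed), /nx/ (open).
Open syllables: 1.

1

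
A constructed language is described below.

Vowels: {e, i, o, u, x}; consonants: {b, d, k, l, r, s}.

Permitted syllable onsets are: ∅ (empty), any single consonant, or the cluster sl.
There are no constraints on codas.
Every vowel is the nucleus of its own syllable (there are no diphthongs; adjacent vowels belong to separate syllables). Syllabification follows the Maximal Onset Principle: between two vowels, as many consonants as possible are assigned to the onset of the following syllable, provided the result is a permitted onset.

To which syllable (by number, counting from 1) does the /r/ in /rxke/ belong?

1

Nuclei (vowels): x, e → 2 syllables.
Between /x/ (V1) and /e/ (V2): /k/ → onset of the next syllable (single consonants are always licit onsets).
Result: rx.ke.
The /r/ is in the onset of syllable 1 (/rx/).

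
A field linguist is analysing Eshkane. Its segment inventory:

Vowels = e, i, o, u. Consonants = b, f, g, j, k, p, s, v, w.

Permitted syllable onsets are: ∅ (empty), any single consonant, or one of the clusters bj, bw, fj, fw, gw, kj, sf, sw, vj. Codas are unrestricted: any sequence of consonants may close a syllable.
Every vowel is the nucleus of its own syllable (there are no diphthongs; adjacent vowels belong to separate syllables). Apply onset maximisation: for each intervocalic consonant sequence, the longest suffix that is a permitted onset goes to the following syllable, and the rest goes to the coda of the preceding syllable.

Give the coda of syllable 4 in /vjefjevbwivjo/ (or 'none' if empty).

Nuclei (vowels): e, e, i, o → 4 syllables.
σ1/σ2 boundary: /fj/ is a licit onset in full, so it all attaches to the next syllable.
σ2/σ3 boundary: /vbw/; trying suffixes from longest down, /bw/ is the first permitted one, so coda /v/ | onset /bw/.
σ3/σ4 boundary: /vj/ — entire cluster is a permitted onset → onset /vj/, coda ∅.
Result: vje.fjev.bwi.vjo.
Syllable 4 is /vjo/: onset /vj/, nucleus /o/, coda ∅.

none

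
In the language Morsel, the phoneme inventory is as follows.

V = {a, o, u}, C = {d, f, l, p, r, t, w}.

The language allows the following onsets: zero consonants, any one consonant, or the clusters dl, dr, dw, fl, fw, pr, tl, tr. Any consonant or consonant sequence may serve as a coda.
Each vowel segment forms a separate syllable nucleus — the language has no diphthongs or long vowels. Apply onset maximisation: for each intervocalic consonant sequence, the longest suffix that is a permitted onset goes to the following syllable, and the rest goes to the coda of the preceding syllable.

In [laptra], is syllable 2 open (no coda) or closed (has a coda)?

Nuclei (vowels): a, a → 2 syllables.
V1 /a/ – V2 /a/: /ptr/ — longest licit onset from the right is /tr/, leaving /p/ as coda.
Result: lap.tra.
Syllable 2 is /tra/; it ends in its nucleus with no coda, so it is open.

open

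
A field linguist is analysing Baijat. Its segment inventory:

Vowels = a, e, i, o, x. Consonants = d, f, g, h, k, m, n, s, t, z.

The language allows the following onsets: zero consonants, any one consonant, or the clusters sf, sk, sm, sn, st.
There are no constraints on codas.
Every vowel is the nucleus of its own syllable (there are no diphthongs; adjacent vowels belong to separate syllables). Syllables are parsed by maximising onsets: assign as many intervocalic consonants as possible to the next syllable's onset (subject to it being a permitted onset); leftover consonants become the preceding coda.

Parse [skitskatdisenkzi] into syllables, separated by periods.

Nuclei (vowels): i, a, i, e, i → 5 syllables.
/i…a/ gap (V1→V2): /tsk/ — longest licit onset from the right is /sk/, leaving /t/ as coda.
/a…i/ gap (V2→V3): /td/; trying suffixes from longest down, /d/ is the first permitted one, so coda /t/ | onset /d/.
/i…e/ gap (V3→V4): /s/ is a single consonant, so it becomes the next onset.
/e…i/ gap (V4→V5): /nkz/ splits as /nk/ + /z/ (/z/ is the longest suffix that is a licit onset).

skit.skat.di.senk.zi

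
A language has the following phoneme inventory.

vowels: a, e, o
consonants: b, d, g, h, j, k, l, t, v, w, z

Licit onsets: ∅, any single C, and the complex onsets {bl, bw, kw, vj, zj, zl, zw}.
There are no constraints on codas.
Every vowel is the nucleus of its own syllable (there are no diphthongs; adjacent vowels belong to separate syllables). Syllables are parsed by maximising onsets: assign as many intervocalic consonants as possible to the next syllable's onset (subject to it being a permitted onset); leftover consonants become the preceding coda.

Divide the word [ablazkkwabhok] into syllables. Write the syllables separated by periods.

a.blazk.kwab.hok

Vowels present: a, a, a, o; each is a nucleus, giving 4 syllables.
Between /a/ (V1) and /a/ (V2): cluster /bl/ — /bl/ is itself a permitted onset, so the whole cluster goes right; preceding coda = ∅.
Between /a/ (V2) and /a/ (V3): /zkkw/ splits as /zk/ + /kw/ (/kw/ is the longest suffix that is a licit onset).
Between /a/ (V3) and /o/ (V4): /bh/ — longest licit onset from the right is /h/, leaving /b/ as coda.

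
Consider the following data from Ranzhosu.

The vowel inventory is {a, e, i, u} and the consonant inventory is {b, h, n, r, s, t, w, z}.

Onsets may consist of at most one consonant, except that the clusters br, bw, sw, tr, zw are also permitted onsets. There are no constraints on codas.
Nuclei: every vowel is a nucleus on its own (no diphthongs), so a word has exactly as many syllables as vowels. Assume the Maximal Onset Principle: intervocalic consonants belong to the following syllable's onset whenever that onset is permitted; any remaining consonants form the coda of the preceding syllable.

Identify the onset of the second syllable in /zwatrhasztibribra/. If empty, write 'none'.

h

Vowels present: a, a, i, i, a; each is a nucleus, giving 5 syllables.
σ1/σ2 boundary: /trh/ splits as /tr/ + /h/ (/h/ is the longest suffix that is a licit onset).
σ2/σ3 boundary: /szt/ splits as /sz/ + /t/ (/t/ is the longest suffix that is a licit onset).
σ3/σ4 boundary: /br/ is a licit onset in full, so it all attaches to the next syllable.
σ4/σ5 boundary: /br/ is a licit onset in full, so it all attaches to the next syllable.
Result: zwatr.hasz.ti.bri.bra.
Syllable 2 is /hasz/: onset /h/, nucleus /a/, coda /sz/.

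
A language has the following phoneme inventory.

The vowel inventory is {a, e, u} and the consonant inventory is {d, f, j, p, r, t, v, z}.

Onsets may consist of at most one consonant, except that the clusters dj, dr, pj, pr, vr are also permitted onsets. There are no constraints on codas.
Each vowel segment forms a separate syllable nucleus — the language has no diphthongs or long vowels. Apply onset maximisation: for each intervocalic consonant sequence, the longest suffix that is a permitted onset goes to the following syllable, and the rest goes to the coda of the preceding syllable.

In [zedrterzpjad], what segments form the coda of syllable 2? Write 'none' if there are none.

Nuclei (vowels): e, e, a → 3 syllables.
V1 /e/ – V2 /e/: cluster /drt/ — the longest permitted-onset suffix is /t/; onset = /t/, preceding coda = /dr/.
V2 /e/ – V3 /a/: /rzpj/; trying suffixes from longest down, /pj/ is the first permitted one, so coda /rz/ | onset /pj/.
Putting it together: zedr.terz.pjad.
Syllable 2 is /terz/: onset /t/, nucleus /e/, coda /rz/.

rz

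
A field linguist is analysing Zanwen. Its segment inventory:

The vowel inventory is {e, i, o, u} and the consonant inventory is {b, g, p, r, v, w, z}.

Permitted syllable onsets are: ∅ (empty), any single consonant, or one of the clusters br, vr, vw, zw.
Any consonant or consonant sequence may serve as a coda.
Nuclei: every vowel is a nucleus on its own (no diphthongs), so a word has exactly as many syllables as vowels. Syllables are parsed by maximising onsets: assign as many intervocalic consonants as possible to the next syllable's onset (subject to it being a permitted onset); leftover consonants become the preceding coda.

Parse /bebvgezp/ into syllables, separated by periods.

bebv.gezp

The vowels are e, e — 2 nuclei, so 2 syllables.
σ1/σ2 boundary: /bvg/ splits as /bv/ + /g/ (/g/ is the longest suffix that is a licit onset).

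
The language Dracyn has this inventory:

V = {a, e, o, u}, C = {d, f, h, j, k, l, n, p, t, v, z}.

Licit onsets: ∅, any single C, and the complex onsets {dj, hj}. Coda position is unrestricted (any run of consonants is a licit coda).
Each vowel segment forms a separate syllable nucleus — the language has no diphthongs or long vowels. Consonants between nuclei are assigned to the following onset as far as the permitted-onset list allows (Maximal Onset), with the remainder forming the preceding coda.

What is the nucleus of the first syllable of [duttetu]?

u

Vowels present: u, e, u; each is a nucleus, giving 3 syllables.
The first nucleus (vowel 1 from the left) is /u/.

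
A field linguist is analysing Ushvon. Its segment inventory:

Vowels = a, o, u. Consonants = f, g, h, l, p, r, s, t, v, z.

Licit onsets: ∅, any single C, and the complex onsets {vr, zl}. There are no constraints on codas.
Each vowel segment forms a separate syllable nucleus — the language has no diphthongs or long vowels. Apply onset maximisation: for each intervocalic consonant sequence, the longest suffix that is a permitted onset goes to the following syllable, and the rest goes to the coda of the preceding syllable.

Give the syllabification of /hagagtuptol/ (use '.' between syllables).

ha.gag.tup.tol

The vowels are a, a, u, o — 4 nuclei, so 4 syllables.
σ1/σ2 boundary: /g/ is a single consonant, so it becomes the next onset.
σ2/σ3 boundary: /gt/ — longest licit onset from the right is /t/, leaving /g/ as coda.
σ3/σ4 boundary: cluster /pt/ — the longest permitted-onset suffix is /t/; onset = /t/, preceding coda = /p/.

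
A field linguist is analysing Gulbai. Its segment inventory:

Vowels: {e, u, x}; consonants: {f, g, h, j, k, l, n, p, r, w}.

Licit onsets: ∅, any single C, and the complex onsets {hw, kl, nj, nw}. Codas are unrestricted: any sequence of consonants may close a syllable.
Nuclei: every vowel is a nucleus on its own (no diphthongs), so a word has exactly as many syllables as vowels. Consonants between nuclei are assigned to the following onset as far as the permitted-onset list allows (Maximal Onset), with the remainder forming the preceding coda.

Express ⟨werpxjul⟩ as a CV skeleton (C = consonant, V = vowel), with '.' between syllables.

CVC.CV.CVC

Vowels present: e, x, u; each is a nucleus, giving 3 syllables.
Between /e/ (V1) and /x/ (V2): cluster /rp/ — the longest permitted-onset suffix is /p/; onset = /p/, preceding coda = /r/.
Between /x/ (V2) and /u/ (V3): /j/ → onset of the next syllable (single consonants are always licit onsets).
Syllabification: wer.px.jul.
Mapping each syllable to C/V: /wer/ → CVC, /px/ → CV, /jul/ → CVC.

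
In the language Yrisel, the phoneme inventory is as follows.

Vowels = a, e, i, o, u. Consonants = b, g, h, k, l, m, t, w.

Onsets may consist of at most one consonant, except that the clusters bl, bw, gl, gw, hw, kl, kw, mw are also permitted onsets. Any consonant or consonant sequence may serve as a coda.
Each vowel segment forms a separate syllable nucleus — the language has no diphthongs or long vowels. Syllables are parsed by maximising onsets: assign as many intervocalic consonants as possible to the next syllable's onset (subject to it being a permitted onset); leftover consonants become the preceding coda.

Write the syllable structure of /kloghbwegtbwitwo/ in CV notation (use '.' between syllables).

Vowels present: o, e, i, o; each is a nucleus, giving 4 syllables.
/o…e/ gap (V1→V2): /ghbw/ splits as /gh/ + /bw/ (/bw/ is the longest suffix that is a licit onset).
/e…i/ gap (V2→V3): /gtbw/; trying suffixes from longest down, /bw/ is the first permitted one, so coda /gt/ | onset /bw/.
/i…o/ gap (V3→V4): /tw/ — longest licit onset from the right is /w/, leaving /t/ as coda.
Putting it together: klogh.bwegt.bwit.wo.
Mapping each syllable to C/V: /klogh/ → CCVCC, /bwegt/ → CCVCC, /bwit/ → CCVC, /wo/ → CV.

CCVCC.CCVCC.CCVC.CV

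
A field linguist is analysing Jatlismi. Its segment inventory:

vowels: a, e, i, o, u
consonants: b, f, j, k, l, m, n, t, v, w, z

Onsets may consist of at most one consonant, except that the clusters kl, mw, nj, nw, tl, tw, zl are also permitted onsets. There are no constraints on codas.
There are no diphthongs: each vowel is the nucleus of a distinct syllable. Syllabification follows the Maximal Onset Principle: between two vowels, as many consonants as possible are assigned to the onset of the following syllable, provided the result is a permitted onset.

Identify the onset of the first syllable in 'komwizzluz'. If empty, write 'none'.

Vowels present: o, i, u; each is a nucleus, giving 3 syllables.
Between /o/ (V1) and /i/ (V2): cluster /mw/ — /mw/ is itself a permitted onset, so the whole cluster goes right; preceding coda = ∅.
Between /i/ (V2) and /u/ (V3): cluster /zzl/ — the longest permitted-onset suffix is /zl/; onset = /zl/, preceding coda = /z/.
So the parse is ko.mwiz.zluz.
Syllable 1 is /ko/: onset /k/, nucleus /o/, coda ∅.

k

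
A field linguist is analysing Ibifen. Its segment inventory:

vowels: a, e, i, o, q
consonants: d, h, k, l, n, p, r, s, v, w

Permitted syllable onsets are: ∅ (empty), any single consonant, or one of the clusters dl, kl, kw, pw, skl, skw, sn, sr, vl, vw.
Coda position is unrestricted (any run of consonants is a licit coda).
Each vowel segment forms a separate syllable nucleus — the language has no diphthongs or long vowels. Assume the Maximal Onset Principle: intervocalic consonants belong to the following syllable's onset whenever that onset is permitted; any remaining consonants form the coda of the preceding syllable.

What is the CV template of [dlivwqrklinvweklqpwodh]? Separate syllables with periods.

Vowels present: i, q, i, e, q, o; each is a nucleus, giving 6 syllables.
V1 /i/ – V2 /q/: /vw/ is a licit onset in full, so it all attaches to the next syllable.
V2 /q/ – V3 /i/: cluster /rkl/ — the longest permitted-onset suffix is /kl/; onset = /kl/, preceding coda = /r/.
V3 /i/ – V4 /e/: /nvw/ splits as /n/ + /vw/ (/vw/ is the longest suffix that is a licit onset).
V4 /e/ – V5 /q/: cluster /kl/ — /kl/ is itself a permitted onset, so the whole cluster goes right; preceding coda = ∅.
V5 /q/ – V6 /o/: /pw/ is a licit onset in full, so it all attaches to the next syllable.
So the parse is dli.vwqr.klin.vwe.klq.pwodh.
Mapping each syllable to C/V: /dli/ → CCV, /vwqr/ → CCVC, /klin/ → CCVC, /vwe/ → CCV, /klq/ → CCV, /pwodh/ → CCVCC.

CCV.CCVC.CCVC.CCV.CCV.CCVCC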